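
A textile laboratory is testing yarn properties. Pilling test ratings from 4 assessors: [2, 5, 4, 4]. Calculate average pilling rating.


Formula: Mean = sum / count
Sum = 2 + 5 + 4 + 4 = 15
Mean = 15 / 4 = 3.8

3.8


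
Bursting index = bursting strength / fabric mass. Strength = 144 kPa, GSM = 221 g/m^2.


Formula: Bursting Index = Bursting Strength / Fabric GSM
BI = 144 kPa / 221 g/m^2
BI = 0.652 kPa/(g/m^2)

0.652 kPa/(g/m^2)


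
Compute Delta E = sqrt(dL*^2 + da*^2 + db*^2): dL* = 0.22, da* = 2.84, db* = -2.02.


Formula: Delta E = sqrt(dL*^2 + da*^2 + db*^2)
Step 1: dL*^2 = 0.22^2 = 0.0484
Step 2: da*^2 = 2.84^2 = 8.0656
Step 3: db*^2 = (-2.02)^2 = 4.0804
Step 4: Sum = 0.0484 + 8.0656 + 4.0804 = 12.1944
Step 5: Delta E = sqrt(12.1944) = 3.49

3.49 Delta E


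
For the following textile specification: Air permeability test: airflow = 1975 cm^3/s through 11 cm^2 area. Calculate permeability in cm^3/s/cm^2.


Formula: Air Permeability = Airflow / Test Area
AP = 1975 cm^3/s / 11 cm^2
AP = 179.5 cm^3/s/cm^2

179.5 cm^3/s/cm^2


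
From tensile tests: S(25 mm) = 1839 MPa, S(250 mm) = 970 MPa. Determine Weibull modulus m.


Formula: m = ln(L1/L2) / ln(S2/S1)
Step 1: ln(L1/L2) = ln(25/250) = -2.30259
Step 2: S2/S1 = 970/1839 = 0.52746
Step 3: ln(S2/S1) = ln(0.52746) = -0.63968
Step 4: m = -2.30259 / -0.63968 = 3.60

3.60 (Weibull m)


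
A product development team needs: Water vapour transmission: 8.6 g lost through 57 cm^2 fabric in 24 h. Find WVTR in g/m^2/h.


Formula: WVTR = mass_loss / (area * time)
Step 1: Convert area: 57 cm^2 = 0.0057 m^2
Step 2: WVTR = 8.6 g / (0.0057 m^2 * 24 h)
Step 3: WVTR = 8.6 / 0.1368 = 62.9 g/m^2/h

62.9 g/m^2/h


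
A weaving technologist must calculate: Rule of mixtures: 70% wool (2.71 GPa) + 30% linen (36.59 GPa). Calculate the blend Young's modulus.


Formula: Blend property = (fraction_A * property_A) + (fraction_B * property_B)
Step 1: Contribution A = 70/100 * 2.71 GPa = 1.897 GPa
Step 2: Contribution B = 30/100 * 36.59 GPa = 10.977 GPa
Step 3: Blend Young's modulus = 1.897 + 10.977 = 12.874 GPa

12.874 GPa


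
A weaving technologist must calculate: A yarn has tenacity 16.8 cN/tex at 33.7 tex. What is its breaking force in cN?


Formula: Breaking force = Tenacity * Linear density
F = 16.8 cN/tex * 33.7 tex
F = 566.16 cN

566.16 cN


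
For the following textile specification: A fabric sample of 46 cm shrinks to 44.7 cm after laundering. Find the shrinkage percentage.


Formula: Shrinkage% = ((L_before - L_after) / L_before) * 100
Step 1: Shrinkage = 46 - 44.7 = 1.3 cm
Step 2: Shrinkage% = (1.3 / 46) * 100
Step 3: Shrinkage% = 0.028261 * 100 = 2.8261% ≈ 2.8%

2.8%


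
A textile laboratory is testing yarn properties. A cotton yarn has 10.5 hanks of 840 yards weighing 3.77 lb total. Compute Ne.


Formula: Ne = hanks / mass_lb
Substituting: Ne = 10.5 / 3.77
Ne = 2.8

2.8 Ne


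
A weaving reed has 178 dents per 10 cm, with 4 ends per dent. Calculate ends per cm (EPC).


Formula: EPC = (dents per 10 cm * ends per dent) / 10
Step 1: Total ends per 10 cm = 178 * 4 = 712
Step 2: EPC = 712 / 10 = 71.2 ends/cm

71.2 ends/cm


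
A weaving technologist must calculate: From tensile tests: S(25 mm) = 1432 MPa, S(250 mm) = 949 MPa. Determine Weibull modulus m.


Formula: m = ln(L1/L2) / ln(S2/S1)
Step 1: ln(L1/L2) = ln(25/250) = -2.30259
Step 2: S2/S1 = 949/1432 = 0.66271
Step 3: ln(S2/S1) = ln(0.66271) = -0.41142
Step 4: m = -2.30259 / -0.41142 = 5.60

5.60 (Weibull m)


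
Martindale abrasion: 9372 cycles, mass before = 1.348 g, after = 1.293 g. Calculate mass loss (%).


Formula: Mass loss% = ((m_before - m_after) / m_before) * 100
Step 1: Mass loss = 1.348 - 1.293 = 0.055 g
Step 2: Ratio = 0.055 / 1.348 = 0.0408012
Step 3: Mass loss% = 0.0408012 * 100 = 4.08012% ≈ 4.08%

4.08%


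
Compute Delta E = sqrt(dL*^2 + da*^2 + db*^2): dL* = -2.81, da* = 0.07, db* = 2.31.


Formula: Delta E = sqrt(dL*^2 + da*^2 + db*^2)
Step 1: dL*^2 = (-2.81)^2 = 7.8961
Step 2: da*^2 = 0.07^2 = 0.0049
Step 3: db*^2 = 2.31^2 = 5.3361
Step 4: Sum = 7.8961 + 0.0049 + 5.3361 = 13.2371
Step 5: Delta E = sqrt(13.2371) = 3.64

3.64 Delta E


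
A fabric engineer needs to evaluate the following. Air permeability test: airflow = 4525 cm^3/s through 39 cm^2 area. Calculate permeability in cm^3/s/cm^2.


Formula: Air Permeability = Airflow / Test Area
AP = 4525 cm^3/s / 39 cm^2
AP = 116.0 cm^3/s/cm^2

116.0 cm^3/s/cm^2


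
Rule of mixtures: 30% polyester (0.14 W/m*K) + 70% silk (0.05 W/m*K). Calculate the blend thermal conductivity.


Formula: Blend property = (fraction_A * property_A) + (fraction_B * property_B)
Step 1: Contribution A = 30/100 * 0.14 W/m*K = 0.042 W/m*K
Step 2: Contribution B = 70/100 * 0.05 W/m*K = 0.035 W/m*K
Step 3: Blend thermal conductivity = 0.042 + 0.035 = 0.077 W/m*K

0.077 W/m*K


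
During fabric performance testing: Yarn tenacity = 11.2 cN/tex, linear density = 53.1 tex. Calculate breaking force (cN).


Formula: Breaking force = Tenacity * Linear density
F = 11.2 cN/tex * 53.1 tex
F = 594.72 cN

594.72 cN


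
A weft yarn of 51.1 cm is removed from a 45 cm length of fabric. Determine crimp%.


Formula: Crimp% = ((L_yarn - L_fabric) / L_fabric) * 100
Step 1: Extension = 51.1 - 45 = 6.1 cm
Step 2: Crimp% = (6.1 / 45) * 100
Step 3: Crimp% = 0.135556 * 100 = 13.5556% ≈ 13.6%

13.6%


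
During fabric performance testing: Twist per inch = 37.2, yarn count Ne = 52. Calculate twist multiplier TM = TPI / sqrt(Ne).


Formula: TM = TPI / sqrt(Ne)
Step 1: sqrt(Ne) = sqrt(52) = 7.2111
Step 2: TM = 37.2 / 7.2111 = 5.16

5.16 TM


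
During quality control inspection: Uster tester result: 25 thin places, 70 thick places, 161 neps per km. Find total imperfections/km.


Formula: Total = thin places + thick places + neps
Total = 25 + 70 + 161
Total = 256 imperfections/km

256 imperfections/km


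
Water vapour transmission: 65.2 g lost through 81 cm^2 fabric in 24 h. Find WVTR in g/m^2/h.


Formula: WVTR = mass_loss / (area * time)
Step 1: Convert area: 81 cm^2 = 0.0081 m^2
Step 2: WVTR = 65.2 g / (0.0081 m^2 * 24 h)
Step 3: WVTR = 65.2 / 0.1944 = 335.4 g/m^2/h

335.4 g/m^2/h


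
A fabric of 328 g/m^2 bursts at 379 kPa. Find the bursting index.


Formula: Bursting Index = Bursting Strength / Fabric GSM
BI = 379 kPa / 328 g/m^2
BI = 1.155 kPa/(g/m^2)

1.155 kPa/(g/m^2)


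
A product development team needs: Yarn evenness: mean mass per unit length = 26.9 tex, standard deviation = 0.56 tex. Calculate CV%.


Formula: CV% = (standard deviation / mean) * 100
Step 1: Ratio = 0.56 / 26.9 = 0.020818
Step 2: CV% = 0.020818 * 100 = 2.0818% ≈ 2.1%

2.1%


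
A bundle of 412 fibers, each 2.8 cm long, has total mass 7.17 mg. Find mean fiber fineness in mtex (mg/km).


Formula: fineness (mtex) = mass (mg) / total length (km) = (mass_mg / total_length_m) * 1000
Step 1: Convert fiber length: 2.8 cm = 0.028 m
Step 2: Total fiber length = 412 * 0.028 = 11.536 m
Step 3: Linear density = 7.17 mg / 11.536 m = 0.6215 mg/m
Step 4: fineness = 0.6215 * 1000 = 621.5 mtex

621.5 mtex


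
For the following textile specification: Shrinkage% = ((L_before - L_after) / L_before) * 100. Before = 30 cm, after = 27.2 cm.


Formula: Shrinkage% = ((L_before - L_after) / L_before) * 100
Step 1: Shrinkage = 30 - 27.2 = 2.8 cm
Step 2: Shrinkage% = (2.8 / 30) * 100
Step 3: Shrinkage% = 0.093333 * 100 = 9.3333% ≈ 9.3%

9.3%


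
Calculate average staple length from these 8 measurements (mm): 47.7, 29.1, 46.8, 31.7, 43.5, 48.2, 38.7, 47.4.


Formula: Mean = sum of lengths / count
Sum = 47.7 + 29.1 + 46.8 + 31.7 + 43.5 + 48.2 + 38.7 + 47.4
Sum = 333.1 mm
Mean = 333.1 / 8 = 41.64 mm

41.64 mm


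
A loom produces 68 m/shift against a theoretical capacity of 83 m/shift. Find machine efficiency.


Formula: Efficiency% = (Actual output / Theoretical output) * 100
Efficiency% = (68 / 83) * 100
Efficiency% = 0.819277 * 100 = 81.9277% ≈ 81.9%

81.9%


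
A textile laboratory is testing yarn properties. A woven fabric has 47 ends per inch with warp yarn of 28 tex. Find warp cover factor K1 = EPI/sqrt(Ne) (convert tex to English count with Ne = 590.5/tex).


Formula: K1 = EPI / sqrt(Ne), with Ne = 590.5 / tex_warp
Step 1: Ne = 590.5 / 28 = 21.089
Step 2: sqrt(Ne) = sqrt(21.089) = 4.5923
Step 3: K1 = 47 / 4.5923 = 10.2

10.2


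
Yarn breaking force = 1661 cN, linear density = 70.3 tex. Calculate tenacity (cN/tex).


Formula: Tenacity = Breaking force / Linear density
Tenacity = 1661 cN / 70.3 tex
Tenacity = 23.63 cN/tex

23.63 cN/tex


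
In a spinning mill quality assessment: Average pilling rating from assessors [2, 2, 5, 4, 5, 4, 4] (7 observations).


Formula: Mean = sum / count
Sum = 2 + 2 + 5 + 4 + 5 + 4 + 4 = 26
Mean = 26 / 7 = 3.7

3.7


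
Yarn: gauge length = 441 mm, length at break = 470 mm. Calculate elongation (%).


Formula: Elongation (%) = ((L_break - L0) / L0) * 100
Step 1: Extension = 470 - 441 = 29 mm
Step 2: Elongation = (29 / 441) * 100
Step 3: Elongation = 0.06576 * 100 = 6.576% ≈ 6.6%

6.6%


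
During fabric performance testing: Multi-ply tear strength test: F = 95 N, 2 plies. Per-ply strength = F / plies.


Formula: Per-ply strength = Total force / Number of plies
Per-ply = 95 N / 2
Per-ply = 47.5 N

47.5 N


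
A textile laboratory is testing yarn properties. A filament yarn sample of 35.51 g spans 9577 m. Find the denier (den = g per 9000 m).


Formula: den = (mass_g / length_m) * 9000
Substituting: den = (35.51 / 9577) * 9000
Intermediate: 35.51 / 9577 = 0.00370784 g/m
den = 0.00370784 * 9000 = 33.4 denier

33.4 denier


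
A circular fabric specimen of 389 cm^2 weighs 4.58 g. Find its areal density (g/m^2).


Formula: GSM = mass_g / area_m2
Step 1: Convert area: 389 cm^2 = 389 / 10000 = 0.0389 m^2
Step 2: GSM = 4.58 g / 0.0389 m^2 = 117.7 g/m^2

117.7 g/m^2


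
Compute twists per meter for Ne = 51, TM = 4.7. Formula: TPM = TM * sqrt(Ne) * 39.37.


Formula: TPM = TM * sqrt(Ne) * 39.37
Step 1: sqrt(Ne) = sqrt(51) = 7.1414
Step 2: TM * sqrt(Ne) = 4.7 * 7.1414 = 33.5646
Step 3: TPM = 33.5646 * 39.37 = 1321 twists/m

1321 twists/m


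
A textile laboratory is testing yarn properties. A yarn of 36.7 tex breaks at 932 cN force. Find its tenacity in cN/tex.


Formula: Tenacity = Breaking force / Linear density
Tenacity = 932 cN / 36.7 tex
Tenacity = 25.40 cN/tex

25.40 cN/tex


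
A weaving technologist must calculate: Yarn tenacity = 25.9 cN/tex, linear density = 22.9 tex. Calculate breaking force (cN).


Formula: Breaking force = Tenacity * Linear density
F = 25.9 cN/tex * 22.9 tex
F = 593.11 cN

593.11 cN


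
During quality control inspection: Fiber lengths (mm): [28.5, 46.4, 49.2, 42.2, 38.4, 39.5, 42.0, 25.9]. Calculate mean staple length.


Formula: Mean = sum of lengths / count
Sum = 28.5 + 46.4 + 49.2 + 42.2 + 38.4 + 39.5 + 42.0 + 25.9
Sum = 312.1 mm
Mean = 312.1 / 8 = 39.01 mm

39.01 mm


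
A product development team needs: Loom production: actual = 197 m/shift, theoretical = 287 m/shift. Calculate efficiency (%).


Formula: Efficiency% = (Actual output / Theoretical output) * 100
Efficiency% = (197 / 287) * 100
Efficiency% = 0.686411 * 100 = 68.6411% ≈ 68.6%

68.6%


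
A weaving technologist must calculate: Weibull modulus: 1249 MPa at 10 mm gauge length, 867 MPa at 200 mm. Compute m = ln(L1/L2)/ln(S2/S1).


Formula: m = ln(L1/L2) / ln(S2/S1)
Step 1: ln(L1/L2) = ln(10/200) = -2.99573
Step 2: S2/S1 = 867/1249 = 0.69416
Step 3: ln(S2/S1) = ln(0.69416) = -0.36505
Step 4: m = -2.99573 / -0.36505 = 8.21

8.21 (Weibull m)


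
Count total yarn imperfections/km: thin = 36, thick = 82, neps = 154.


Formula: Total = thin places + thick places + neps
Total = 36 + 82 + 154
Total = 272 imperfections/km

272 imperfections/km


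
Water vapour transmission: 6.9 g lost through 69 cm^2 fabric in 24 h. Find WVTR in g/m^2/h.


Formula: WVTR = mass_loss / (area * time)
Step 1: Convert area: 69 cm^2 = 0.0069 m^2
Step 2: WVTR = 6.9 g / (0.0069 m^2 * 24 h)
Step 3: WVTR = 6.9 / 0.1656 = 41.7 g/m^2/h

41.7 g/m^2/h


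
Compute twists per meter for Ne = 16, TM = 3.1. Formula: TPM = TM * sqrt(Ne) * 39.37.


Formula: TPM = TM * sqrt(Ne) * 39.37
Step 1: sqrt(Ne) = sqrt(16) = 4
Step 2: TM * sqrt(Ne) = 3.1 * 4 = 12.4
Step 3: TPM = 12.4 * 39.37 = 488 twists/m

488 twists/m


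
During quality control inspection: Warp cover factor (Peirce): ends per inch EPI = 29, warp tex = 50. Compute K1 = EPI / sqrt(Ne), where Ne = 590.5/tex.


Formula: K1 = EPI / sqrt(Ne), with Ne = 590.5 / tex_warp
Step 1: Ne = 590.5 / 50 = 11.81
Step 2: sqrt(Ne) = sqrt(11.81) = 3.4366
Step 3: K1 = 29 / 3.4366 = 8.4

8.4


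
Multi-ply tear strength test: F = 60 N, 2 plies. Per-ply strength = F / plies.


Formula: Per-ply strength = Total force / Number of plies
Per-ply = 60 N / 2
Per-ply = 30 N

30 N


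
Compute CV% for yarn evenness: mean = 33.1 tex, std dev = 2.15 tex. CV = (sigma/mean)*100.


Formula: CV% = (standard deviation / mean) * 100
Step 1: Ratio = 2.15 / 33.1 = 0.064955
Step 2: CV% = 0.064955 * 100 = 6.4955% ≈ 6.5%

6.5%


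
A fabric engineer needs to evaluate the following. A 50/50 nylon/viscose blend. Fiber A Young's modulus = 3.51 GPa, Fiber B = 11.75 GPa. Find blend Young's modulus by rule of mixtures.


Formula: Blend property = (fraction_A * property_A) + (fraction_B * property_B)
Step 1: Contribution A = 50/100 * 3.51 GPa = 1.755 GPa
Step 2: Contribution B = 50/100 * 11.75 GPa = 5.875 GPa
Step 3: Blend Young's modulus = 1.755 + 5.875 = 7.63 GPa

7.63 GPa


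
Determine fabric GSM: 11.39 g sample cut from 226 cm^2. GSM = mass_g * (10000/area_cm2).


Formula: GSM = mass_g / area_m2
Step 1: Convert area: 226 cm^2 = 226 / 10000 = 0.0226 m^2
Step 2: GSM = 11.39 g / 0.0226 m^2 = 504.0 g/m^2

504.0 g/m^2


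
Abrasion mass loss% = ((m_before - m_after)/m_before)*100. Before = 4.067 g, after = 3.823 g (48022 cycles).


Formula: Mass loss% = ((m_before - m_after) / m_before) * 100
Step 1: Mass loss = 4.067 - 3.823 = 0.244 g
Step 2: Ratio = 0.244 / 4.067 = 0.0599951
Step 3: Mass loss% = 0.0599951 * 100 = 5.99951% ≈ 6.00%

6.00%


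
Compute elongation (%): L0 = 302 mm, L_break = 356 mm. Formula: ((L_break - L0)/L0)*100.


Formula: Elongation (%) = ((L_break - L0) / L0) * 100
Step 1: Extension = 356 - 302 = 54 mm
Step 2: Elongation = (54 / 302) * 100
Step 3: Elongation = 0.178808 * 100 = 17.8808% ≈ 17.9%

17.9%


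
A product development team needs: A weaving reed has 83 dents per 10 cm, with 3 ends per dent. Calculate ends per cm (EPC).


Formula: EPC = (dents per 10 cm * ends per dent) / 10
Step 1: Total ends per 10 cm = 83 * 3 = 249
Step 2: EPC = 249 / 10 = 24.9 ends/cm

24.9 ends/cm


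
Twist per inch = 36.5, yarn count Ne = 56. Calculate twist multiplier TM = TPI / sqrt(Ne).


Formula: TM = TPI / sqrt(Ne)
Step 1: sqrt(Ne) = sqrt(56) = 7.4833
Step 2: TM = 36.5 / 7.4833 = 4.88

4.88 TM


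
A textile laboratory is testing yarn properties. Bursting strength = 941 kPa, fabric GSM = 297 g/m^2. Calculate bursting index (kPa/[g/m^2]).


Formula: Bursting Index = Bursting Strength / Fabric GSM
BI = 941 kPa / 297 g/m^2
BI = 3.168 kPa/(g/m^2)

3.168 kPa/(g/m^2)


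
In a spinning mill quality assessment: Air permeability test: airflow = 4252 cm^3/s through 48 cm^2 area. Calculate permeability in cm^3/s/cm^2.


Formula: Air Permeability = Airflow / Test Area
AP = 4252 cm^3/s / 48 cm^2
AP = 88.6 cm^3/s/cm^2

88.6 cm^3/s/cm^2


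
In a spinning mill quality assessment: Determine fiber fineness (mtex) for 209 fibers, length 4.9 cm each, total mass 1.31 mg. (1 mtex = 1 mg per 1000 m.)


Formula: fineness (mtex) = mass (mg) / total length (km) = (mass_mg / total_length_m) * 1000
Step 1: Convert fiber length: 4.9 cm = 0.049 m
Step 2: Total fiber length = 209 * 0.049 = 10.241 m
Step 3: Linear density = 1.31 mg / 10.241 m = 0.1279 mg/m
Step 4: fineness = 0.1279 * 1000 = 127.9 mtex

127.9 mtex


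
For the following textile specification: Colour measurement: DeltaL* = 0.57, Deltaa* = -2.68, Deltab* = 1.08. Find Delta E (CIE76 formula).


Formula: Delta E = sqrt(dL*^2 + da*^2 + db*^2)
Step 1: dL*^2 = 0.57^2 = 0.3249
Step 2: da*^2 = (-2.68)^2 = 7.1824
Step 3: db*^2 = 1.08^2 = 1.1664
Step 4: Sum = 0.3249 + 7.1824 + 1.1664 = 8.6737
Step 5: Delta E = sqrt(8.6737) = 2.95

2.95 Delta E


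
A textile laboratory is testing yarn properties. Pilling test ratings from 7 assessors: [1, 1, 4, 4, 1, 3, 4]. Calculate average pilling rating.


Formula: Mean = sum / count
Sum = 1 + 1 + 4 + 4 + 1 + 3 + 4 = 18
Mean = 18 / 7 = 2.6

2.6


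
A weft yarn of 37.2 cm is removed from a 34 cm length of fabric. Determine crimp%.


Formula: Crimp% = ((L_yarn - L_fabric) / L_fabric) * 100
Step 1: Extension = 37.2 - 34 = 3.2 cm
Step 2: Crimp% = (3.2 / 34) * 100
Step 3: Crimp% = 0.094118 * 100 = 9.4118% ≈ 9.4%

9.4%


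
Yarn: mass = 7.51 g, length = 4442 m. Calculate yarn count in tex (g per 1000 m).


Formula: Tex = (mass_g / length_m) * 1000
Substituting: Tex = (7.51 / 4442) * 1000
Intermediate: 7.51 / 4442 = 0.00169068 g/m
Tex = 0.00169068 * 1000 = 1.69 tex

1.69 tex


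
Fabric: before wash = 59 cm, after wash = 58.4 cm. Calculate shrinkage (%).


Formula: Shrinkage% = ((L_before - L_after) / L_before) * 100
Step 1: Shrinkage = 59 - 58.4 = 0.6 cm
Step 2: Shrinkage% = (0.6 / 59) * 100
Step 3: Shrinkage% = 0.010169 * 100 = 1.0169% ≈ 1.0%

1.0%


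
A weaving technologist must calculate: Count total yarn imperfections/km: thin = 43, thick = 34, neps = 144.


Formula: Total = thin places + thick places + neps
Total = 43 + 34 + 144
Total = 221 imperfections/km

221 imperfections/km


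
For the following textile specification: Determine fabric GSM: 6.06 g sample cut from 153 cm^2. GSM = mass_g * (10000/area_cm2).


Formula: GSM = mass_g / area_m2
Step 1: Convert area: 153 cm^2 = 153 / 10000 = 0.0153 m^2
Step 2: GSM = 6.06 g / 0.0153 m^2 = 396.1 g/m^2

396.1 g/m^2


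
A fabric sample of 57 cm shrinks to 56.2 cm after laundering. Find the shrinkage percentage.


Formula: Shrinkage% = ((L_before - L_after) / L_before) * 100
Step 1: Shrinkage = 57 - 56.2 = 0.8 cm
Step 2: Shrinkage% = (0.8 / 57) * 100
Step 3: Shrinkage% = 0.014035 * 100 = 1.4035% ≈ 1.4%

1.4%


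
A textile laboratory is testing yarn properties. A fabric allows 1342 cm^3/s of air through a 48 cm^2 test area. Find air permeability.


Formula: Air Permeability = Airflow / Test Area
AP = 1342 cm^3/s / 48 cm^2
AP = 28.0 cm^3/s/cm^2

28.0 cm^3/s/cm^2


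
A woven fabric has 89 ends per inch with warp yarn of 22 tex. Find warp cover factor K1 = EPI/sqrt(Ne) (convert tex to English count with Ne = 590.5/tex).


Formula: K1 = EPI / sqrt(Ne), with Ne = 590.5 / tex_warp
Step 1: Ne = 590.5 / 22 = 26.841
Step 2: sqrt(Ne) = sqrt(26.841) = 5.1808
Step 3: K1 = 89 / 5.1808 = 17.2

17.2


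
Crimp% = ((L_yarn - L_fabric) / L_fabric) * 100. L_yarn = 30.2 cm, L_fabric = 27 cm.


Formula: Crimp% = ((L_yarn - L_fabric) / L_fabric) * 100
Step 1: Extension = 30.2 - 27 = 3.2 cm
Step 2: Crimp% = (3.2 / 27) * 100
Step 3: Crimp% = 0.118519 * 100 = 11.8519% ≈ 11.9%

11.9%


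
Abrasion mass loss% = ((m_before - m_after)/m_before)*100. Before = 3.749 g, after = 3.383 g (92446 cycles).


Formula: Mass loss% = ((m_before - m_after) / m_before) * 100
Step 1: Mass loss = 3.749 - 3.383 = 0.366 g
Step 2: Ratio = 0.366 / 3.749 = 0.097626
Step 3: Mass loss% = 0.097626 * 100 = 9.7626% ≈ 9.76%

9.76%


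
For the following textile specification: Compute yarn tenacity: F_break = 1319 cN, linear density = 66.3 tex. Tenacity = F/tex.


Formula: Tenacity = Breaking force / Linear density
Tenacity = 1319 cN / 66.3 tex
Tenacity = 19.89 cN/tex

19.89 cN/tex


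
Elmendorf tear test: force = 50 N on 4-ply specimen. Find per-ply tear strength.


Formula: Per-ply strength = Total force / Number of plies
Per-ply = 50 N / 4
Per-ply = 12.5 N

12.5 N


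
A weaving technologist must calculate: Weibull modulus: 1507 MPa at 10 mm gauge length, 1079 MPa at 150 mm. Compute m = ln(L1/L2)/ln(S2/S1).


Formula: m = ln(L1/L2) / ln(S2/S1)
Step 1: ln(L1/L2) = ln(10/150) = -2.70805
Step 2: S2/S1 = 1079/1507 = 0.71599
Step 3: ln(S2/S1) = ln(0.71599) = -0.33409
Step 4: m = -2.70805 / -0.33409 = 8.11

8.11 (Weibull m)


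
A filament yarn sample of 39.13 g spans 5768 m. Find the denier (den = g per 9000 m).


Formula: den = (mass_g / length_m) * 9000
Substituting: den = (39.13 / 5768) * 9000
Intermediate: 39.13 / 5768 = 0.00678398 g/m
den = 0.00678398 * 9000 = 61.1 denier

61.1 denier


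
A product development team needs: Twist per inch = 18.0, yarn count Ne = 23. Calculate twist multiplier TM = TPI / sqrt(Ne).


Formula: TM = TPI / sqrt(Ne)
Step 1: sqrt(Ne) = sqrt(23) = 4.7958
Step 2: TM = 18.0 / 4.7958 = 3.75

3.75 TM


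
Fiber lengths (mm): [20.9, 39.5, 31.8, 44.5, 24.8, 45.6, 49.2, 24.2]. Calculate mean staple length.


Formula: Mean = sum of lengths / count
Sum = 20.9 + 39.5 + 31.8 + 44.5 + 24.8 + 45.6 + 49.2 + 24.2
Sum = 280.5 mm
Mean = 280.5 / 8 = 35.06 mm

35.06 mm


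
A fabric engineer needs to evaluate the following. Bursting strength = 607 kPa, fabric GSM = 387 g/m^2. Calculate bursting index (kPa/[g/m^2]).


Formula: Bursting Index = Bursting Strength / Fabric GSM
BI = 607 kPa / 387 g/m^2
BI = 1.568 kPa/(g/m^2)

1.568 kPa/(g/m^2)


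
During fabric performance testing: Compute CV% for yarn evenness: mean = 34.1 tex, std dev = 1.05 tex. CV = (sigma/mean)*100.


Formula: CV% = (standard deviation / mean) * 100
Step 1: Ratio = 1.05 / 34.1 = 0.030792
Step 2: CV% = 0.030792 * 100 = 3.0792% ≈ 3.1%

3.1%


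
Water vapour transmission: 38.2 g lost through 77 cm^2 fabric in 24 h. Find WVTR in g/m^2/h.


Formula: WVTR = mass_loss / (area * time)
Step 1: Convert area: 77 cm^2 = 0.0077 m^2
Step 2: WVTR = 38.2 g / (0.0077 m^2 * 24 h)
Step 3: WVTR = 38.2 / 0.1848 = 206.7 g/m^2/h

206.7 g/m^2/h


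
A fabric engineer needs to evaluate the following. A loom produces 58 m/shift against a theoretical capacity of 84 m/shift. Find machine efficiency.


Formula: Efficiency% = (Actual output / Theoretical output) * 100
Efficiency% = (58 / 84) * 100
Efficiency% = 0.690476 * 100 = 69.0476% ≈ 69.0%

69.0%


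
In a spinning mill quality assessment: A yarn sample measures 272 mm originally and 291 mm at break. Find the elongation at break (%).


Formula: Elongation (%) = ((L_break - L0) / L0) * 100
Step 1: Extension = 291 - 272 = 19 mm
Step 2: Elongation = (19 / 272) * 100
Step 3: Elongation = 0.069853 * 100 = 6.9853% ≈ 7.0%

7.0%


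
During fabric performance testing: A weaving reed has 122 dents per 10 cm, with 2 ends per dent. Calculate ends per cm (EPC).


Formula: EPC = (dents per 10 cm * ends per dent) / 10
Step 1: Total ends per 10 cm = 122 * 2 = 244
Step 2: EPC = 244 / 10 = 24.4 ends/cm

24.4 ends/cm


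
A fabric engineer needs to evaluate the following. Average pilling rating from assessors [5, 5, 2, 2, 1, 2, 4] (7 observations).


Formula: Mean = sum / count
Sum = 5 + 5 + 2 + 2 + 1 + 2 + 4 = 21
Mean = 21 / 7 = 3.0

3.0


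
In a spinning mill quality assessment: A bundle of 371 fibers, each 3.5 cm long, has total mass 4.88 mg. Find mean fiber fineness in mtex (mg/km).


Formula: fineness (mtex) = mass (mg) / total length (km) = (mass_mg / total_length_m) * 1000
Step 1: Convert fiber length: 3.5 cm = 0.035 m
Step 2: Total fiber length = 371 * 0.035 = 12.985 m
Step 3: Linear density = 4.88 mg / 12.985 m = 0.3758 mg/m
Step 4: fineness = 0.3758 * 1000 = 375.8 mtex

375.8 mtex


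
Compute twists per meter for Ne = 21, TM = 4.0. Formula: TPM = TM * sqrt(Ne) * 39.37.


Formula: TPM = TM * sqrt(Ne) * 39.37
Step 1: sqrt(Ne) = sqrt(21) = 4.5826
Step 2: TM * sqrt(Ne) = 4.0 * 4.5826 = 18.3304
Step 3: TPM = 18.3304 * 39.37 = 722 twists/m

722 twists/m


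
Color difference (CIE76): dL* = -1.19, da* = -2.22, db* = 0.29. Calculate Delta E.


Formula: Delta E = sqrt(dL*^2 + da*^2 + db*^2)
Step 1: dL*^2 = (-1.19)^2 = 1.4161
Step 2: da*^2 = (-2.22)^2 = 4.9284
Step 3: db*^2 = 0.29^2 = 0.0841
Step 4: Sum = 1.4161 + 4.9284 + 0.0841 = 6.4286
Step 5: Delta E = sqrt(6.4286) = 2.54

2.54 Delta E


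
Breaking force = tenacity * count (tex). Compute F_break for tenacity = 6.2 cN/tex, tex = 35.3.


Formula: Breaking force = Tenacity * Linear density
F = 6.2 cN/tex * 35.3 tex
F = 218.86 cN

218.86 cN


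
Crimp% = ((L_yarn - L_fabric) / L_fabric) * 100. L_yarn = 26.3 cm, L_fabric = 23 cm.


Formula: Crimp% = ((L_yarn - L_fabric) / L_fabric) * 100
Step 1: Extension = 26.3 - 23 = 3.3 cm
Step 2: Crimp% = (3.3 / 23) * 100
Step 3: Crimp% = 0.143478 * 100 = 14.3478% ≈ 14.3%

14.3%


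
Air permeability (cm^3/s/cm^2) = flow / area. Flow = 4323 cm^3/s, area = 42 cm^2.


Formula: Air Permeability = Airflow / Test Area
AP = 4323 cm^3/s / 42 cm^2
AP = 102.9 cm^3/s/cm^2

102.9 cm^3/s/cm^2


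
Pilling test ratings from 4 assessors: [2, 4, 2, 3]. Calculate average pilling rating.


Formula: Mean = sum / count
Sum = 2 + 4 + 2 + 3 = 11
Mean = 11 / 4 = 2.8

2.8


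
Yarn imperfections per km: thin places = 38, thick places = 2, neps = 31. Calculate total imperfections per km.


Formula: Total = thin places + thick places + neps
Total = 38 + 2 + 31
Total = 71 imperfections/km

71 imperfections/km


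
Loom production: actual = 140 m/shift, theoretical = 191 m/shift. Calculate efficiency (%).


Formula: Efficiency% = (Actual output / Theoretical output) * 100
Efficiency% = (140 / 191) * 100
Efficiency% = 0.732984 * 100 = 73.2984% ≈ 73.3%

73.3%


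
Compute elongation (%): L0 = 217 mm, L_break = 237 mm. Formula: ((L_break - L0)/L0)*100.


Formula: Elongation (%) = ((L_break - L0) / L0) * 100
Step 1: Extension = 237 - 217 = 20 mm
Step 2: Elongation = (20 / 217) * 100
Step 3: Elongation = 0.092166 * 100 = 9.2166% ≈ 9.2%

9.2%


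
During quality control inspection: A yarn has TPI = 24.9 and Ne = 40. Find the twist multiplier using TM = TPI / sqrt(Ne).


Formula: TM = TPI / sqrt(Ne)
Step 1: sqrt(Ne) = sqrt(40) = 6.3246
Step 2: TM = 24.9 / 6.3246 = 3.94

3.94 TM


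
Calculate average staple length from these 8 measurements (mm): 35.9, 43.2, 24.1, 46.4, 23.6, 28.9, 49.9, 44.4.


Formula: Mean = sum of lengths / count
Sum = 35.9 + 43.2 + 24.1 + 46.4 + 23.6 + 28.9 + 49.9 + 44.4
Sum = 296.4 mm
Mean = 296.4 / 8 = 37.05 mm

37.05 mm


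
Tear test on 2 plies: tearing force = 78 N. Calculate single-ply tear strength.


Formula: Per-ply strength = Total force / Number of plies
Per-ply = 78 N / 2
Per-ply = 39 N

39 N


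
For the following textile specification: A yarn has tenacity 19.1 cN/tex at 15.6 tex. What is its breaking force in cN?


Formula: Breaking force = Tenacity * Linear density
F = 19.1 cN/tex * 15.6 tex
F = 297.96 cN

297.96 cN


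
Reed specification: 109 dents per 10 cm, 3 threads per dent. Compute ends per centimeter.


Formula: EPC = (dents per 10 cm * ends per dent) / 10
Step 1: Total ends per 10 cm = 109 * 3 = 327
Step 2: EPC = 327 / 10 = 32.7 ends/cm

32.7 ends/cm


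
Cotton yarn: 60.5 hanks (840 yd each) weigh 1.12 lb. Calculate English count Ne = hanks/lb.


Formula: Ne = hanks / mass_lb
Substituting: Ne = 60.5 / 1.12
Ne = 54.0

54.0 Ne


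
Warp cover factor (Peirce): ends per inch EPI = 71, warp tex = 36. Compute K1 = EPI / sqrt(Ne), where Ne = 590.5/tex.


Formula: K1 = EPI / sqrt(Ne), with Ne = 590.5 / tex_warp
Step 1: Ne = 590.5 / 36 = 16.403
Step 2: sqrt(Ne) = sqrt(16.403) = 4.0501
Step 3: K1 = 71 / 4.0501 = 17.5

17.5


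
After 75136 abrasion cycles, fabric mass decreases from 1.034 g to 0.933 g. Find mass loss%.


Formula: Mass loss% = ((m_before - m_after) / m_before) * 100
Step 1: Mass loss = 1.034 - 0.933 = 0.101 g
Step 2: Ratio = 0.101 / 1.034 = 0.0976789
Step 3: Mass loss% = 0.0976789 * 100 = 9.76789% ≈ 9.77%

9.77%


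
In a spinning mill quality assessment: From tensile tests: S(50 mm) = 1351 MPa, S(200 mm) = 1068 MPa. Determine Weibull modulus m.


Formula: m = ln(L1/L2) / ln(S2/S1)
Step 1: ln(L1/L2) = ln(50/200) = -1.38629
Step 2: S2/S1 = 1068/1351 = 0.79053
Step 3: ln(S2/S1) = ln(0.79053) = -0.23505
Step 4: m = -1.38629 / -0.23505 = 5.90

5.90 (Weibull m)


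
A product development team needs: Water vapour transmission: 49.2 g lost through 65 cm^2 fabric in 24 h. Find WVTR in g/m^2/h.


Formula: WVTR = mass_loss / (area * time)
Step 1: Convert area: 65 cm^2 = 0.0065 m^2
Step 2: WVTR = 49.2 g / (0.0065 m^2 * 24 h)
Step 3: WVTR = 49.2 / 0.156 = 315.4 g/m^2/h

315.4 g/m^2/h


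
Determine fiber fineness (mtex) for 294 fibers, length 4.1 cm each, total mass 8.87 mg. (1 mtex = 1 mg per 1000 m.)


Formula: fineness (mtex) = mass (mg) / total length (km) = (mass_mg / total_length_m) * 1000
Step 1: Convert fiber length: 4.1 cm = 0.041 m
Step 2: Total fiber length = 294 * 0.041 = 12.054 m
Step 3: Linear density = 8.87 mg / 12.054 m = 0.7359 mg/m
Step 4: fineness = 0.7359 * 1000 = 735.9 mtex

735.9 mtex


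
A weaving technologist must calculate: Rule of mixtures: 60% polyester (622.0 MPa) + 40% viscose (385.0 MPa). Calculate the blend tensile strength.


Formula: Blend property = (fraction_A * property_A) + (fraction_B * property_B)
Step 1: Contribution A = 60/100 * 622.0 MPa = 373.2 MPa
Step 2: Contribution B = 40/100 * 385.0 MPa = 154.0 MPa
Step 3: Blend tensile strength = 373.2 + 154.0 = 527.2 MPa

527.2 MPa


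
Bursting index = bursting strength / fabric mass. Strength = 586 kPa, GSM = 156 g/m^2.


Formula: Bursting Index = Bursting Strength / Fabric GSM
BI = 586 kPa / 156 g/m^2
BI = 3.756 kPa/(g/m^2)

3.756 kPa/(g/m^2)


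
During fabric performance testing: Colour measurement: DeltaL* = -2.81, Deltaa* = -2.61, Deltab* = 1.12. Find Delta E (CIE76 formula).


Formula: Delta E = sqrt(dL*^2 + da*^2 + db*^2)
Step 1: dL*^2 = (-2.81)^2 = 7.8961
Step 2: da*^2 = (-2.61)^2 = 6.8121
Step 3: db*^2 = 1.12^2 = 1.2544
Step 4: Sum = 7.8961 + 6.8121 + 1.2544 = 15.9626
Step 5: Delta E = sqrt(15.9626) = 4.0

4.0 Delta E


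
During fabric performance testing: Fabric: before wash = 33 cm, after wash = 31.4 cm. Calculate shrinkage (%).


Formula: Shrinkage% = ((L_before - L_after) / L_before) * 100
Step 1: Shrinkage = 33 - 31.4 = 1.6 cm
Step 2: Shrinkage% = (1.6 / 33) * 100
Step 3: Shrinkage% = 0.048485 * 100 = 4.8485% ≈ 4.8%

4.8%


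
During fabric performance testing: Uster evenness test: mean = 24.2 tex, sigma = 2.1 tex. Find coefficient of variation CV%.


Formula: CV% = (standard deviation / mean) * 100
Step 1: Ratio = 2.1 / 24.2 = 0.086777
Step 2: CV% = 0.086777 * 100 = 8.6777% ≈ 8.7%

8.7%


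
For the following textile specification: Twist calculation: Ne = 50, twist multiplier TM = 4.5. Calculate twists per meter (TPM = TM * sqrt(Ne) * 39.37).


Formula: TPM = TM * sqrt(Ne) * 39.37
Step 1: sqrt(Ne) = sqrt(50) = 7.0711
Step 2: TM * sqrt(Ne) = 4.5 * 7.0711 = 31.82
Step 3: TPM = 31.82 * 39.37 = 1253 twists/m

1253 twists/m


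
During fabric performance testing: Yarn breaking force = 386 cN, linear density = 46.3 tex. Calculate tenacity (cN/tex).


Formula: Tenacity = Breaking force / Linear density
Tenacity = 386 cN / 46.3 tex
Tenacity = 8.34 cN/tex

8.34 cN/tex


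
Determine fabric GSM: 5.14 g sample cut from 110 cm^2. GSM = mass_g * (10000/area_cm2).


Formula: GSM = mass_g / area_m2
Step 1: Convert area: 110 cm^2 = 110 / 10000 = 0.011 m^2
Step 2: GSM = 5.14 g / 0.011 m^2 = 467.3 g/m^2

467.3 g/m^2


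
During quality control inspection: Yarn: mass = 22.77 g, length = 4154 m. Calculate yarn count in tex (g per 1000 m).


Formula: Tex = (mass_g / length_m) * 1000
Substituting: Tex = (22.77 / 4154) * 1000
Intermediate: 22.77 / 4154 = 0.00548146 g/m
Tex = 0.00548146 * 1000 = 5.48 tex

5.48 tex


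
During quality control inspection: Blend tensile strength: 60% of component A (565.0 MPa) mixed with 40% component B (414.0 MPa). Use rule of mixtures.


Formula: Blend property = (fraction_A * property_A) + (fraction_B * property_B)
Step 1: Contribution A = 60/100 * 565.0 MPa = 339.0 MPa
Step 2: Contribution B = 40/100 * 414.0 MPa = 165.6 MPa
Step 3: Blend tensile strength = 339.0 + 165.6 = 504.6 MPa

504.6 MPa


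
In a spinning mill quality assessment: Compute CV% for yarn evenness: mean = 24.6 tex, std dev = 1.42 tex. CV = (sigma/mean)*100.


Formula: CV% = (standard deviation / mean) * 100
Step 1: Ratio = 1.42 / 24.6 = 0.057724
Step 2: CV% = 0.057724 * 100 = 5.7724% ≈ 5.8%

5.8%


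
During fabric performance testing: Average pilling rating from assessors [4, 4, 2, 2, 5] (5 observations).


Formula: Mean = sum / count
Sum = 4 + 4 + 2 + 2 + 5 = 17
Mean = 17 / 5 = 3.4

3.4


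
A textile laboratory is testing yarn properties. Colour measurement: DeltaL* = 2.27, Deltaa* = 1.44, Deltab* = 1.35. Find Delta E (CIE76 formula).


Formula: Delta E = sqrt(dL*^2 + da*^2 + db*^2)
Step 1: dL*^2 = 2.27^2 = 5.1529
Step 2: da*^2 = 1.44^2 = 2.0736
Step 3: db*^2 = 1.35^2 = 1.8225
Step 4: Sum = 5.1529 + 2.0736 + 1.8225 = 9.049
Step 5: Delta E = sqrt(9.049) = 3.01

3.01 Delta E


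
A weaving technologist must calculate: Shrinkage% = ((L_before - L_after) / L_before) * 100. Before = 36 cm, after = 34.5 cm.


Formula: Shrinkage% = ((L_before - L_after) / L_before) * 100
Step 1: Shrinkage = 36 - 34.5 = 1.5 cm
Step 2: Shrinkage% = (1.5 / 36) * 100
Step 3: Shrinkage% = 0.041667 * 100 = 4.1667% ≈ 4.2%

4.2%


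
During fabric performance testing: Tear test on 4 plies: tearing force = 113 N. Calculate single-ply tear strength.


Formula: Per-ply strength = Total force / Number of plies
Per-ply = 113 N / 4
Per-ply = 28.25 N

28.25 N


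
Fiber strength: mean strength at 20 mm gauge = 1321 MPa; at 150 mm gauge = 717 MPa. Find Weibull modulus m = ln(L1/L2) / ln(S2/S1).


Formula: m = ln(L1/L2) / ln(S2/S1)
Step 1: ln(L1/L2) = ln(20/150) = -2.01490
Step 2: S2/S1 = 717/1321 = 0.54277
Step 3: ln(S2/S1) = ln(0.54277) = -0.61107
Step 4: m = -2.01490 / -0.61107 = 3.30

3.30 (Weibull m)


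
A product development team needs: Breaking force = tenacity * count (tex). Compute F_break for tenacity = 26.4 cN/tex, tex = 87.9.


Formula: Breaking force = Tenacity * Linear density
F = 26.4 cN/tex * 87.9 tex
F = 2320.56 cN

2320.56 cN


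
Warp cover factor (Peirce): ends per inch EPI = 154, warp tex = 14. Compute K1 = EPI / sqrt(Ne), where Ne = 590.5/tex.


Formula: K1 = EPI / sqrt(Ne), with Ne = 590.5 / tex_warp
Step 1: Ne = 590.5 / 14 = 42.179
Step 2: sqrt(Ne) = sqrt(42.179) = 6.4945
Step 3: K1 = 154 / 6.4945 = 23.7

23.7


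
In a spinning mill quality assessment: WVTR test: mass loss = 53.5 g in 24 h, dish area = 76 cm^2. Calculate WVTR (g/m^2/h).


Formula: WVTR = mass_loss / (area * time)
Step 1: Convert area: 76 cm^2 = 0.0076 m^2
Step 2: WVTR = 53.5 g / (0.0076 m^2 * 24 h)
Step 3: WVTR = 53.5 / 0.1824 = 293.3 g/m^2/h

293.3 g/m^2/h


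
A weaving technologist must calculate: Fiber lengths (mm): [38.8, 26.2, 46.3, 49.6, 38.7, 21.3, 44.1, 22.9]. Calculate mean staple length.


Formula: Mean = sum of lengths / count
Sum = 38.8 + 26.2 + 46.3 + 49.6 + 38.7 + 21.3 + 44.1 + 22.9
Sum = 287.9 mm
Mean = 287.9 / 8 = 35.99 mm

35.99 mm


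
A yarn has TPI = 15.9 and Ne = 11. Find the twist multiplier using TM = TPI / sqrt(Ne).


Formula: TM = TPI / sqrt(Ne)
Step 1: sqrt(Ne) = sqrt(11) = 3.3166
Step 2: TM = 15.9 / 3.3166 = 4.79

4.79 TM


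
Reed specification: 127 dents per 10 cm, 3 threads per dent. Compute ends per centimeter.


Formula: EPC = (dents per 10 cm * ends per dent) / 10
Step 1: Total ends per 10 cm = 127 * 3 = 381
Step 2: EPC = 381 / 10 = 38.1 ends/cm

38.1 ends/cm


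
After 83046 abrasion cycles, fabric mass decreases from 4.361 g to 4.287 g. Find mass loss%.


Formula: Mass loss% = ((m_before - m_after) / m_before) * 100
Step 1: Mass loss = 4.361 - 4.287 = 0.074 g
Step 2: Ratio = 0.074 / 4.361 = 0.0169686
Step 3: Mass loss% = 0.0169686 * 100 = 1.69686% ≈ 1.70%

1.70%


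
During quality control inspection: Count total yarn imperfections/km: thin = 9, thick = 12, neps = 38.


Formula: Total = thin places + thick places + neps
Total = 9 + 12 + 38
Total = 59 imperfections/km

59 imperfections/km


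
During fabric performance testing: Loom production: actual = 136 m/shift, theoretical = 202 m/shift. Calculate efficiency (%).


Formula: Efficiency% = (Actual output / Theoretical output) * 100
Efficiency% = (136 / 202) * 100
Efficiency% = 0.673267 * 100 = 67.3267% ≈ 67.3%

67.3%


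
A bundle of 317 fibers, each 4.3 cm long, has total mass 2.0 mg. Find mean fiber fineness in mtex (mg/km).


Formula: fineness (mtex) = mass (mg) / total length (km) = (mass_mg / total_length_m) * 1000
Step 1: Convert fiber length: 4.3 cm = 0.043 m
Step 2: Total fiber length = 317 * 0.043 = 13.631 m
Step 3: Linear density = 2.0 mg / 13.631 m = 0.1467 mg/m
Step 4: fineness = 0.1467 * 1000 = 146.7 mtex

146.7 mtex


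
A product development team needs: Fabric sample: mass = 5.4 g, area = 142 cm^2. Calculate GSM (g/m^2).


Formula: GSM = mass_g / area_m2
Step 1: Convert area: 142 cm^2 = 142 / 10000 = 0.0142 m^2
Step 2: GSM = 5.4 g / 0.0142 m^2 = 380.3 g/m^2

380.3 g/m^2


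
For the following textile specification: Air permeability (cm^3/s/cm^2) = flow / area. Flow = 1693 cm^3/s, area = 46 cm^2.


Formula: Air Permeability = Airflow / Test Area
AP = 1693 cm^3/s / 46 cm^2
AP = 36.8 cm^3/s/cm^2

36.8 cm^3/s/cm^2


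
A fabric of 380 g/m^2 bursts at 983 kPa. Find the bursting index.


Formula: Bursting Index = Bursting Strength / Fabric GSM
BI = 983 kPa / 380 g/m^2
BI = 2.587 kPa/(g/m^2)

2.587 kPa/(g/m^2)


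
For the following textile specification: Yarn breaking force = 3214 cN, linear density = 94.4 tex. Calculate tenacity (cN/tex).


Formula: Tenacity = Breaking force / Linear density
Tenacity = 3214 cN / 94.4 tex
Tenacity = 34.05 cN/tex

34.05 cN/tex


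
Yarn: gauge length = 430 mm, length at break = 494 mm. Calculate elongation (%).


Formula: Elongation (%) = ((L_break - L0) / L0) * 100
Step 1: Extension = 494 - 430 = 64 mm
Step 2: Elongation = (64 / 430) * 100
Step 3: Elongation = 0.148837 * 100 = 14.8837% ≈ 14.9%

14.9%


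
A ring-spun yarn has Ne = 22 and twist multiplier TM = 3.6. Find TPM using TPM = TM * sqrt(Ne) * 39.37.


Formula: TPM = TM * sqrt(Ne) * 39.37
Step 1: sqrt(Ne) = sqrt(22) = 4.6904
Step 2: TM * sqrt(Ne) = 3.6 * 4.6904 = 16.8854
Step 3: TPM = 16.8854 * 39.37 = 665 twists/m

665 twists/m


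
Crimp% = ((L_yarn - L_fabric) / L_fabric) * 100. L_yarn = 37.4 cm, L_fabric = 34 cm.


Formula: Crimp% = ((L_yarn - L_fabric) / L_fabric) * 100
Step 1: Extension = 37.4 - 34 = 3.4 cm
Step 2: Crimp% = (3.4 / 34) * 100
Step 3: Crimp% = 0.1 * 100 = 10.0%

10.0%


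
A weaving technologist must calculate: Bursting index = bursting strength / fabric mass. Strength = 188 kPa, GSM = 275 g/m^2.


Formula: Bursting Index = Bursting Strength / Fabric GSM
BI = 188 kPa / 275 g/m^2
BI = 0.684 kPa/(g/m^2)

0.684 kPa/(g/m^2)


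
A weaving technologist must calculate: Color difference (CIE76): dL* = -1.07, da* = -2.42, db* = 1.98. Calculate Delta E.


Formula: Delta E = sqrt(dL*^2 + da*^2 + db*^2)
Step 1: dL*^2 = (-1.07)^2 = 1.1449
Step 2: da*^2 = (-2.42)^2 = 5.8564
Step 3: db*^2 = 1.98^2 = 3.9204
Step 4: Sum = 1.1449 + 5.8564 + 3.9204 = 10.9217
Step 5: Delta E = sqrt(10.9217) = 3.3

3.3 Delta E


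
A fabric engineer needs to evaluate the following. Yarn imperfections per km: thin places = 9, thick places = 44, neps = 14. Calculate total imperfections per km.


Formula: Total = thin places + thick places + neps
Total = 9 + 44 + 14
Total = 67 imperfections/km

67 imperfections/km


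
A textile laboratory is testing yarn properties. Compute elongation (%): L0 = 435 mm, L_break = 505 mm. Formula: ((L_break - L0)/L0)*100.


Formula: Elongation (%) = ((L_break - L0) / L0) * 100
Step 1: Extension = 505 - 435 = 70 mm
Step 2: Elongation = (70 / 435) * 100
Step 3: Elongation = 0.16092 * 100 = 16.092% ≈ 16.1%

16.1%
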